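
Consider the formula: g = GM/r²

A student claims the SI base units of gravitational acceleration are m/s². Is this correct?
Units of each symbol in g = GM/r²:
  G (gravitational constant): m³/(kg·s²)
  M (mass): kg
  r (distance): m  → to the power 2 in the denominator, contributes 1/m²

Multiplying the contributions: [m³/(kg·s²)] · [kg] · [1/m²]
Adding exponents of each base unit: m: 1, s: -2
SI base units of gravitational acceleration: m/s²

The claimed units m/s² match the derived units, so the claim is correct.

Answer: Yes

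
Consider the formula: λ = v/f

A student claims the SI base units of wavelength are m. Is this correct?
Units of each symbol in λ = v/f:
  v (wave speed): m/s
  f (frequency): 1/s  → in the denominator, contributes s

Multiplying the contributions: [m/s] · [s]
Adding exponents of each base unit: m: 1
SI base units of wavelength: m

The claimed units m match the derived units, so the claim is correct.

Answer: Yes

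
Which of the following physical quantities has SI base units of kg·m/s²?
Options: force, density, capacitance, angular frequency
Checking the SI base units of each option:
  force (F = ma): kg·m/s²  ✓ matches
  density (ρ = m/V): kg/m³  ✗
  capacitance (C = Q/V): s⁴·A²/(kg·m²)  ✗
  angular frequency (ω = 2πf): 1/s  ✗

Only force has units kg·m/s².

Answer: force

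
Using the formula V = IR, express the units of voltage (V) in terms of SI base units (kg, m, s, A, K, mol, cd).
Units of each symbol in V = IR:
  I (current): A
  R (resistance, in ohms): kg·m²/(s³·A²)

Multiplying the contributions: [A] · [kg·m²/(s³·A²)]
Adding exponents of each base unit: kg: 1, m: 2, s: -3, A: -1
SI base units of voltage: kg·m²/(s³·A)

Answer: kg·m²/(s³·A)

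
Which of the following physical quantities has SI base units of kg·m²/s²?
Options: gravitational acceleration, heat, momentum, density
Checking the SI base units of each option:
  gravitational acceleration (g = GM/r²): m/s²  ✗
  heat (Q = mcΔT): kg·m²/s²  ✓ matches
  momentum (p = mv): kg·m/s  ✗
  density (ρ = m/V): kg/m³  ✗

Only heat has units kg·m²/s².

Answer: heat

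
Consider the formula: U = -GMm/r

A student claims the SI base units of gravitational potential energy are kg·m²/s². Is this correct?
Units of each symbol in U = -GMm/r:
  G (gravitational constant): m³/(kg·s²)
  M (mass): kg
  m (mass): kg
  r (distance): m  → in the denominator, contributes 1/m
  The minus sign does not affect the units.

Multiplying the contributions: [m³/(kg·s²)] · [kg] · [kg] · [1/m]
Adding exponents of each base unit: kg: 1, m: 2, s: -2
SI base units of gravitational potential energy: kg·m²/s²

The claimed units kg·m²/s² match the derived units, so the claim is correct.

Answer: Yes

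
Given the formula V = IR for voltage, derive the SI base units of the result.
Units of each symbol in V = IR:
  I (current): A
  R (resistance, in ohms): kg·m²/(s³·A²)

Multiplying the contributions: [A] · [kg·m²/(s³·A²)]
Adding exponents of each base unit: kg: 1, m: 2, s: -3, A: -1
SI base units of voltage: kg·m²/(s³·A)

Answer: kg·m²/(s³·A)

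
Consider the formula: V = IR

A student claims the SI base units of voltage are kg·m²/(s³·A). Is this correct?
Units of each symbol in V = IR:
  I (current): A
  R (resistance, in ohms): kg·m²/(s³·A²)

Multiplying the contributions: [A] · [kg·m²/(s³·A²)]
Adding exponents of each base unit: kg: 1, m: 2, s: -3, A: -1
SI base units of voltage: kg·m²/(s³·A)

The claimed units kg·m²/(s³·A) match the derived units, so the claim is correct.

Answer: Yes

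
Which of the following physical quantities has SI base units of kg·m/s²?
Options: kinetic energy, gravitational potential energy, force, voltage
Checking the SI base units of each option:
  kinetic energy (E = ½mv²): kg·m²/s²  ✗
  gravitational potential energy (U = -GMm/r): kg·m²/s²  ✗
  force (F = ma): kg·m/s²  ✓ matches
  voltage (V = IR): kg·m²/(s³·A)  ✗

Only force has units kg·m/s².

Answer: force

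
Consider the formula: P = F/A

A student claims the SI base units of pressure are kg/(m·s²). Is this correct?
Units of each symbol in P = F/A:
  F (force): kg·m/s²
  A (area): m²  → in the denominator, contributes 1/m²

Multiplying the contributions: [kg·m/s²] · [1/m²]
Adding exponents of each base unit: kg: 1, m: -1, s: -2
SI base units of pressure: kg/(m·s²)

The claimed units kg/(m·s²) match the derived units, so the claim is correct.

Answer: Yes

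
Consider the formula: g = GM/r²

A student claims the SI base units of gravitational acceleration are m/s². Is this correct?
Units of each symbol in g = GM/r²:
  G (gravitational constant): m³/(kg·s²)
  M (mass): kg
  r (distance): m  → to the power 2 in the denominator, contributes 1/m²

Multiplying the contributions: [m³/(kg·s²)] · [kg] · [1/m²]
Adding exponents of each base unit: m: 1, s: -2
SI base units of gravitational acceleration: m/s²

The claimed units m/s² match the derived units, so the claim is correct.

Answer: Yes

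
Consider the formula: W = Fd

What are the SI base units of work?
Units of each symbol in W = Fd:
  F (force): kg·m/s²
  d (displacement): m

Multiplying the contributions: [kg·m/s²] · [m]
Adding exponents of each base unit: kg: 1, m: 2, s: -2
SI base units of work: kg·m²/s²

Answer: kg·m²/s²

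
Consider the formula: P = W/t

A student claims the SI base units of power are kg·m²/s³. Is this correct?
Units of each symbol in P = W/t:
  W (work): kg·m²/s²
  t (time): s  → in the denominator, contributes 1/s

Multiplying the contributions: [kg·m²/s²] · [1/s]
Adding exponents of each base unit: kg: 1, m: 2, s: -3
SI base units of power: kg·m²/s³

The claimed units kg·m²/s³ match the derived units, so the claim is correct.

Answer: Yes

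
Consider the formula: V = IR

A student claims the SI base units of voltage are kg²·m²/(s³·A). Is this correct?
Units of each symbol in V = IR:
  I (current): A
  R (resistance, in ohms): kg·m²/(s³·A²)

Multiplying the contributions: [A] · [kg·m²/(s³·A²)]
Adding exponents of each base unit: kg: 1, m: 2, s: -3, A: -1
SI base units of voltage: kg·m²/(s³·A)

The claimed units kg²·m²/(s³·A) (exponents kg: 2, m: 2, s: -3, A: -1) do not match the derived units kg·m²/(s³·A) (exponents kg: 1, m: 2, s: -3, A: -1), so the claim is incorrect.

Answer: No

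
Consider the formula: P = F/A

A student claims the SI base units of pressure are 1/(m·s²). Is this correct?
Units of each symbol in P = F/A:
  F (force): kg·m/s²
  A (area): m²  → in the denominator, contributes 1/m²

Multiplying the contributions: [kg·m/s²] · [1/m²]
Adding exponents of each base unit: kg: 1, m: -1, s: -2
SI base units of pressure: kg/(m·s²)

The claimed units 1/(m·s²) (exponents m: -1, s: -2) do not match the derived units kg/(m·s²) (exponents kg: 1, m: -1, s: -2), so the claim is incorrect.

Answer: No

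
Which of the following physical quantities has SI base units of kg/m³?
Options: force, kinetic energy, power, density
Checking the SI base units of each option:
  force (F = ma): kg·m/s²  ✗
  kinetic energy (E = ½mv²): kg·m²/s²  ✗
  power (P = W/t): kg·m²/s³  ✗
  density (ρ = m/V): kg/m³  ✓ matches

Only density has units kg/m³.

Answer: density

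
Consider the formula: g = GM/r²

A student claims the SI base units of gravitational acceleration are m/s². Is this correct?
Units of each symbol in g = GM/r²:
  G (gravitational constant): m³/(kg·s²)
  M (mass): kg
  r (distance): m  → to the power 2 in the denominator, contributes 1/m²

Multiplying the contributions: [m³/(kg·s²)] · [kg] · [1/m²]
Adding exponents of each base unit: m: 1, s: -2
SI base units of gravitational acceleration: m/s²

The claimed units m/s² match the derived units, so the claim is correct.

Answer: Yes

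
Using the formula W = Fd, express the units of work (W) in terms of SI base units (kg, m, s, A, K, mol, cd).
Units of each symbol in W = Fd:
  F (force): kg·m/s²
  d (displacement): m

Multiplying the contributions: [kg·m/s²] · [m]
Adding exponents of each base unit: kg: 1, m: 2, s: -2
SI base units of work: kg·m²/s²

Answer: kg·m²/s²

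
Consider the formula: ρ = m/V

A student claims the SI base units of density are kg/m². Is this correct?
Units of each symbol in ρ = m/V:
  m (mass): kg
  V (volume): m³  → in the denominator, contributes 1/m³

Multiplying the contributions: [kg] · [1/m³]
Adding exponents of each base unit: kg: 1, m: -3
SI base units of density: kg/m³

The claimed units kg/m² (exponents kg: 1, m: -2) do not match the derived units kg/m³ (exponents kg: 1, m: -3), so the claim is incorrect.

Answer: No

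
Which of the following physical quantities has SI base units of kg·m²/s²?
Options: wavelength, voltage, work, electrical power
Checking the SI base units of each option:
  wavelength (λ = v/f): m  ✗
  voltage (V = IR): kg·m²/(s³·A)  ✗
  work (W = Fd): kg·m²/s²  ✓ matches
  electrical power (P = IV): kg·m²/s³  ✗

Only work has units kg·m²/s².

Answer: work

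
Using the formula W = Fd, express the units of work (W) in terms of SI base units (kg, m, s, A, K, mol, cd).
Units of each symbol in W = Fd:
  F (force): kg·m/s²
  d (displacement): m

Multiplying the contributions: [kg·m/s²] · [m]
Adding exponents of each base unit: kg: 1, m: 2, s: -2
SI base units of work: kg·m²/s²

Answer: kg·m²/s²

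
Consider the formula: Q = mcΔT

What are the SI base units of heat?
Units of each symbol in Q = mcΔT:
  m (mass): kg
  c (specific heat capacity, in J/(kg·K)): m²/(s²·K)
  ΔT (temperature change): K

Multiplying the contributions: [kg] · [m²/(s²·K)] · [K]
Adding exponents of each base unit: kg: 1, m: 2, s: -2
SI base units of heat: kg·m²/s²

Answer: kg·m²/s²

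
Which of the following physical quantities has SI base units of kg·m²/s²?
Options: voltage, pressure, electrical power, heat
Checking the SI base units of each option:
  voltage (V = IR): kg·m²/(s³·A)  ✗
  pressure (P = F/A): kg/(m·s²)  ✗
  electrical power (P = IV): kg·m²/s³  ✗
  heat (Q = mcΔT): kg·m²/s²  ✓ matches

Only heat has units kg·m²/s².

Answer: heat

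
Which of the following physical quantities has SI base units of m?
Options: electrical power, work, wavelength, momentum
Checking the SI base units of each option:
  electrical power (P = IV): kg·m²/s³  ✗
  work (W = Fd): kg·m²/s²  ✗
  wavelength (λ = v/f): m  ✓ matches
  momentum (p = mv): kg·m/s  ✗

Only wavelength has units m.

Answer: wavelength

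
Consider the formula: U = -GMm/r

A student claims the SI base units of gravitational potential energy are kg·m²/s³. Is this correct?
Units of each symbol in U = -GMm/r:
  G (gravitational constant): m³/(kg·s²)
  M (mass): kg
  m (mass): kg
  r (distance): m  → in the denominator, contributes 1/m
  The minus sign does not affect the units.

Multiplying the contributions: [m³/(kg·s²)] · [kg] · [kg] · [1/m]
Adding exponents of each base unit: kg: 1, m: 2, s: -2
SI base units of gravitational potential energy: kg·m²/s²

The claimed units kg·m²/s³ (exponents kg: 1, m: 2, s: -3) do not match the derived units kg·m²/s² (exponents kg: 1, m: 2, s: -2), so the claim is incorrect.

Answer: No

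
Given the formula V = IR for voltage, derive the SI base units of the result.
Units of each symbol in V = IR:
  I (current): A
  R (resistance, in ohms): kg·m²/(s³·A²)

Multiplying the contributions: [A] · [kg·m²/(s³·A²)]
Adding exponents of each base unit: kg: 1, m: 2, s: -3, A: -1
SI base units of voltage: kg·m²/(s³·A)

Answer: kg·m²/(s³·A)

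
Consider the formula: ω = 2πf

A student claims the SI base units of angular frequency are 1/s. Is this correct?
Units of each symbol in ω = 2πf:
  f (frequency): 1/s
  The factor 2π is dimensionless.

Multiplying the contributions: [1/s]
Adding exponents of each base unit: s: -1
SI base units of angular frequency: 1/s

The claimed units 1/s match the derived units, so the claim is correct.

Answer: Yes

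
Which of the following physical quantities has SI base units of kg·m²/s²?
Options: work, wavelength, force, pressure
Checking the SI base units of each option:
  work (W = Fd): kg·m²/s²  ✓ matches
  wavelength (λ = v/f): m  ✗
  force (F = ma): kg·m/s²  ✗
  pressure (P = F/A): kg/(m·s²)  ✗

Only work has units kg·m²/s².

Answer: work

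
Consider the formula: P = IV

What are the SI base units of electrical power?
Units of each symbol in P = IV:
  I (current): A
  V (voltage, in volts): kg·m²/(s³·A)

Multiplying the contributions: [A] · [kg·m²/(s³·A)]
Adding exponents of each base unit: kg: 1, m: 2, s: -3
SI base units of electrical power: kg·m²/s³

Answer: kg·m²/s³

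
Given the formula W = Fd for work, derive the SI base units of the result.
Units of each symbol in W = Fd:
  F (force): kg·m/s²
  d (displacement): m

Multiplying the contributions: [kg·m/s²] · [m]
Adding exponents of each base unit: kg: 1, m: 2, s: -2
SI base units of work: kg·m²/s²

Answer: kg·m²/s²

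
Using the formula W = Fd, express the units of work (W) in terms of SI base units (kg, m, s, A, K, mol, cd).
Units of each symbol in W = Fd:
  F (force): kg·m/s²
  d (displacement): m

Multiplying the contributions: [kg·m/s²] · [m]
Adding exponents of each base unit: kg: 1, m: 2, s: -2
SI base units of work: kg·m²/s²

Answer: kg·m²/s²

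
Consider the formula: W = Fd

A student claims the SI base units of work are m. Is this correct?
Units of each symbol in W = Fd:
  F (force): kg·m/s²
  d (displacement): m

Multiplying the contributions: [kg·m/s²] · [m]
Adding exponents of each base unit: kg: 1, m: 2, s: -2
SI base units of work: kg·m²/s²

The claimed units m (exponents m: 1) do not match the derived units kg·m²/s² (exponents kg: 1, m: 2, s: -2), so the claim is incorrect.

Answer: No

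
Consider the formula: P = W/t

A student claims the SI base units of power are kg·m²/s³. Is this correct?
Units of each symbol in P = W/t:
  W (work): kg·m²/s²
  t (time): s  → in the denominator, contributes 1/s

Multiplying the contributions: [kg·m²/s²] · [1/s]
Adding exponents of each base unit: kg: 1, m: 2, s: -3
SI base units of power: kg·m²/s³

The claimed units kg·m²/s³ match the derived units, so the claim is correct.

Answer: Yes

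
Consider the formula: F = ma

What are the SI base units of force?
Units of each symbol in F = ma:
  m (mass): kg
  a (acceleration): m/s²

Multiplying the contributions: [kg] · [m/s²]
Adding exponents of each base unit: kg: 1, m: 1, s: -2
SI base units of force: kg·m/s²

Answer: kg·m/s²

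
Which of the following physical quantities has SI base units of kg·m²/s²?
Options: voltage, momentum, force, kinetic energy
Checking the SI base units of each option:
  voltage (V = IR): kg·m²/(s³·A)  ✗
  momentum (p = mv): kg·m/s  ✗
  force (F = ma): kg·m/s²  ✗
  kinetic energy (E = ½mv²): kg·m²/s²  ✓ matches

Only kinetic energy has units kg·m²/s².

Answer: kinetic energy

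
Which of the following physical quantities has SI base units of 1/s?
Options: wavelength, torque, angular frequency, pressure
Checking the SI base units of each option:
  wavelength (λ = v/f): m  ✗
  torque (τ = Fr): kg·m²/s²  ✗
  angular frequency (ω = 2πf): 1/s  ✓ matches
  pressure (P = F/A): kg/(m·s²)  ✗

Only angular frequency has units 1/s.

Answer: angular frequency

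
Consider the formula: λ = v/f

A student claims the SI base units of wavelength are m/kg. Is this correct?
Units of each symbol in λ = v/f:
  v (wave speed): m/s
  f (frequency): 1/s  → in the denominator, contributes s

Multiplying the contributions: [m/s] · [s]
Adding exponents of each base unit: m: 1
SI base units of wavelength: m

The claimed units m/kg (exponents kg: -1, m: 1) do not match the derived units m (exponents m: 1), so the claim is incorrect.

Answer: No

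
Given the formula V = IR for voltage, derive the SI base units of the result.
Units of each symbol in V = IR:
  I (current): A
  R (resistance, in ohms): kg·m²/(s³·A²)

Multiplying the contributions: [A] · [kg·m²/(s³·A²)]
Adding exponents of each base unit: kg: 1, m: 2, s: -3, A: -1
SI base units of voltage: kg·m²/(s³·A)

Answer: kg·m²/(s³·A)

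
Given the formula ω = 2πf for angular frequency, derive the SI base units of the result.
Units of each symbol in ω = 2πf:
  f (frequency): 1/s
  The factor 2π is dimensionless.

Multiplying the contributions: [1/s]
Adding exponents of each base unit: s: -1
SI base units of angular frequency: 1/s

Answer: 1/s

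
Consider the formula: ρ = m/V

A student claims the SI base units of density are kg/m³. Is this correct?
Units of each symbol in ρ = m/V:
  m (mass): kg
  V (volume): m³  → in the denominator, contributes 1/m³

Multiplying the contributions: [kg] · [1/m³]
Adding exponents of each base unit: kg: 1, m: -3
SI base units of density: kg/m³

The claimed units kg/m³ match the derived units, so the claim is correct.

Answer: Yes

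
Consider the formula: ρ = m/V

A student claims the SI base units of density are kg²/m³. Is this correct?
Units of each symbol in ρ = m/V:
  m (mass): kg
  V (volume): m³  → in the denominator, contributes 1/m³

Multiplying the contributions: [kg] · [1/m³]
Adding exponents of each base unit: kg: 1, m: -3
SI base units of density: kg/m³

The claimed units kg²/m³ (exponents kg: 2, m: -3) do not match the derived units kg/m³ (exponents kg: 1, m: -3), so the claim is incorrect.

Answer: No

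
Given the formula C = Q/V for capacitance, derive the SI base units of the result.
Units of each symbol in C = Q/V:
  Q (charge, in coulombs): s·A
  V (voltage, in volts): kg·m²/(s³·A)  → in the denominator, contributes s³·A/(kg·m²)

Multiplying the contributions: [s·A] · [s³·A/(kg·m²)]
Adding exponents of each base unit: kg: -1, m: -2, s: 4, A: 2
SI base units of capacitance: s⁴·A²/(kg·m²)

Answer: s⁴·A²/(kg·m²)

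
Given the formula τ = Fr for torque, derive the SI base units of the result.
Units of each symbol in τ = Fr:
  F (force): kg·m/s²
  r (lever arm): m

Multiplying the contributions: [kg·m/s²] · [m]
Adding exponents of each base unit: kg: 1, m: 2, s: -2
SI base units of torque: kg·m²/s²

Answer: kg·m²/s²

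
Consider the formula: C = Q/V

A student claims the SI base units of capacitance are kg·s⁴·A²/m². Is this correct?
Units of each symbol in C = Q/V:
  Q (charge, in coulombs): s·A
  V (voltage, in volts): kg·m²/(s³·A)  → in the denominator, contributes s³·A/(kg·m²)

Multiplying the contributions: [s·A] · [s³·A/(kg·m²)]
Adding exponents of each base unit: kg: -1, m: -2, s: 4, A: 2
SI base units of capacitance: s⁴·A²/(kg·m²)

The claimed units kg·s⁴·A²/m² (exponents kg: 1, m: -2, s: 4, A: 2) do not match the derived units s⁴·A²/(kg·m²) (exponents kg: -1, m: -2, s: 4, A: 2), so the claim is incorrect.

Answer: No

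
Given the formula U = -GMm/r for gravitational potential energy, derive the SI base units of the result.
Units of each symbol in U = -GMm/r:
  G (gravitational constant): m³/(kg·s²)
  M (mass): kg
  m (mass): kg
  r (distance): m  → in the denominator, contributes 1/m
  The minus sign does not affect the units.

Multiplying the contributions: [m³/(kg·s²)] · [kg] · [kg] · [1/m]
Adding exponents of each base unit: kg: 1, m: 2, s: -2
SI base units of gravitational potential energy: kg·m²/s²

Answer: kg·m²/s²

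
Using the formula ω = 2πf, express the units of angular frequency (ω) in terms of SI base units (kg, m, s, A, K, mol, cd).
Units of each symbol in ω = 2πf:
  f (frequency): 1/s
  The factor 2π is dimensionless.

Multiplying the contributions: [1/s]
Adding exponents of each base unit: s: -1
SI base units of angular frequency: 1/s

Answer: 1/s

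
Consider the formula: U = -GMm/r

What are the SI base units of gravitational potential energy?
Units of each symbol in U = -GMm/r:
  G (gravitational constant): m³/(kg·s²)
  M (mass): kg
  m (mass): kg
  r (distance): m  → in the denominator, contributes 1/m
  The minus sign does not affect the units.

Multiplying the contributions: [m³/(kg·s²)] · [kg] · [kg] · [1/m]
Adding exponents of each base unit: kg: 1, m: 2, s: -2
SI base units of gravitational potential energy: kg·m²/s²

Answer: kg·m²/s²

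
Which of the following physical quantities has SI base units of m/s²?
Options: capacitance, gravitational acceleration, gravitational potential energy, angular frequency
Checking the SI base units of each option:
  capacitance (C = Q/V): s⁴·A²/(kg·m²)  ✗
  gravitational acceleration (g = GM/r²): m/s²  ✓ matches
  gravitational potential energy (U = -GMm/r): kg·m²/s²  ✗
  angular frequency (ω = 2πf): 1/s  ✗

Only gravitational acceleration has units m/s².

Answer: gravitational acceleration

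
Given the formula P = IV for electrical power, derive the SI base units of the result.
Units of each symbol in P = IV:
  I (current): A
  V (voltage, in volts): kg·m²/(s³·A)

Multiplying the contributions: [A] · [kg·m²/(s³·A)]
Adding exponents of each base unit: kg: 1, m: 2, s: -3
SI base units of electrical power: kg·m²/s³

Answer: kg·m²/s³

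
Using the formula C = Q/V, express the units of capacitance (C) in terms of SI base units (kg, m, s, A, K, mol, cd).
Units of each symbol in C = Q/V:
  Q (charge, in coulombs): s·A
  V (voltage, in volts): kg·m²/(s³·A)  → in the denominator, contributes s³·A/(kg·m²)

Multiplying the contributions: [s·A] · [s³·A/(kg·m²)]
Adding exponents of each base unit: kg: -1, m: -2, s: 4, A: 2
SI base units of capacitance: s⁴·A²/(kg·m²)

Answer: s⁴·A²/(kg·m²)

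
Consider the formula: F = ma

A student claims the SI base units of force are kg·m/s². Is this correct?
Units of each symbol in F = ma:
  m (mass): kg
  a (acceleration): m/s²

Multiplying the contributions: [kg] · [m/s²]
Adding exponents of each base unit: kg: 1, m: 1, s: -2
SI base units of force: kg·m/s²

The claimed units kg·m/s² match the derived units, so the claim is correct.

Answer: Yes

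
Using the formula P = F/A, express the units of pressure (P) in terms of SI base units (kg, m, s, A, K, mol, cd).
Units of each symbol in P = F/A:
  F (force): kg·m/s²
  A (area): m²  → in the denominator, contributes 1/m²

Multiplying the contributions: [kg·m/s²] · [1/m²]
Adding exponents of each base unit: kg: 1, m: -1, s: -2
SI base units of pressure: kg/(m·s²)

Answer: kg/(m·s²)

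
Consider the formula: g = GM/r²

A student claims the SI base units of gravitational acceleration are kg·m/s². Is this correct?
Units of each symbol in g = GM/r²:
  G (gravitational constant): m³/(kg·s²)
  M (mass): kg
  r (distance): m  → to the power 2 in the denominator, contributes 1/m²

Multiplying the contributions: [m³/(kg·s²)] · [kg] · [1/m²]
Adding exponents of each base unit: m: 1, s: -2
SI base units of gravitational acceleration: m/s²

The claimed units kg·m/s² (exponents kg: 1, m: 1, s: -2) do not match the derived units m/s² (exponents m: 1, s: -2), so the claim is incorrect.

Answer: No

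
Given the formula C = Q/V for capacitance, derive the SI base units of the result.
Units of each symbol in C = Q/V:
  Q (charge, in coulombs): s·A
  V (voltage, in volts): kg·m²/(s³·A)  → in the denominator, contributes s³·A/(kg·m²)

Multiplying the contributions: [s·A] · [s³·A/(kg·m²)]
Adding exponents of each base unit: kg: -1, m: -2, s: 4, A: 2
SI base units of capacitance: s⁴·A²/(kg·m²)

Answer: s⁴·A²/(kg·m²)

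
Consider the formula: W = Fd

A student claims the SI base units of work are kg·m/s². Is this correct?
Units of each symbol in W = Fd:
  F (force): kg·m/s²
  d (displacement): m

Multiplying the contributions: [kg·m/s²] · [m]
Adding exponents of each base unit: kg: 1, m: 2, s: -2
SI base units of work: kg·m²/s²

The claimed units kg·m/s² (exponents kg: 1, m: 1, s: -2) do not match the derived units kg·m²/s² (exponents kg: 1, m: 2, s: -2), so the claim is incorrect.

Answer: No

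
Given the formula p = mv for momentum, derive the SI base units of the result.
Units of each symbol in p = mv:
  m (mass): kg
  v (velocity): m/s

Multiplying the contributions: [kg] · [m/s]
Adding exponents of each base unit: kg: 1, m: 1, s: -1
SI base units of momentum: kg·m/s

Answer: kg·m/s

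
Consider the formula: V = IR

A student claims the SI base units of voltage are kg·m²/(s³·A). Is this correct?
Units of each symbol in V = IR:
  I (current): A
  R (resistance, in ohms): kg·m²/(s³·A²)

Multiplying the contributions: [A] · [kg·m²/(s³·A²)]
Adding exponents of each base unit: kg: 1, m: 2, s: -3, A: -1
SI base units of voltage: kg·m²/(s³·A)

The claimed units kg·m²/(s³·A) match the derived units, so the claim is correct.

Answer: Yes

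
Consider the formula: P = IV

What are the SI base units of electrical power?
Units of each symbol in P = IV:
  I (current): A
  V (voltage, in volts): kg·m²/(s³·A)

Multiplying the contributions: [A] · [kg·m²/(s³·A)]
Adding exponents of each base unit: kg: 1, m: 2, s: -3
SI base units of electrical power: kg·m²/s³

Answer: kg·m²/s³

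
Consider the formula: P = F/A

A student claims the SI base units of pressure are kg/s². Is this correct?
Units of each symbol in P = F/A:
  F (force): kg·m/s²
  A (area): m²  → in the denominator, contributes 1/m²

Multiplying the contributions: [kg·m/s²] · [1/m²]
Adding exponents of each base unit: kg: 1, m: -1, s: -2
SI base units of pressure: kg/(m·s²)

The claimed units kg/s² (exponents kg: 1, s: -2) do not match the derived units kg/(m·s²) (exponents kg: 1, m: -1, s: -2), so the claim is incorrect.

Answer: No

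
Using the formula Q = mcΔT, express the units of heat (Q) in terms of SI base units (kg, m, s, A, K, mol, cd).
Units of each symbol in Q = mcΔT:
  m (mass): kg
  c (specific heat capacity, in J/(kg·K)): m²/(s²·K)
  ΔT (temperature change): K

Multiplying the contributions: [kg] · [m²/(s²·K)] · [K]
Adding exponents of each base unit: kg: 1, m: 2, s: -2
SI base units of heat: kg·m²/s²

Answer: kg·m²/s²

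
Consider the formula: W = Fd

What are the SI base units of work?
Units of each symbol in W = Fd:
  F (force): kg·m/s²
  d (displacement): m

Multiplying the contributions: [kg·m/s²] · [m]
Adding exponents of each base unit: kg: 1, m: 2, s: -2
SI base units of work: kg·m²/s²

Answer: kg·m²/s²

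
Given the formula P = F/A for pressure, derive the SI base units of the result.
Units of each symbol in P = F/A:
  F (force): kg·m/s²
  A (area): m²  → in the denominator, contributes 1/m²

Multiplying the contributions: [kg·m/s²] · [1/m²]
Adding exponents of each base unit: kg: 1, m: -1, s: -2
SI base units of pressure: kg/(m·s²)

Answer: kg/(m·s²)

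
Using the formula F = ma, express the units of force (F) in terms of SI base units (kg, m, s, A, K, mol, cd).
Units of each symbol in F = ma:
  m (mass): kg
  a (acceleration): m/s²

Multiplying the contributions: [kg] · [m/s²]
Adding exponents of each base unit: kg: 1, m: 1, s: -2
SI base units of force: kg·m/s²

Answer: kg·m/s²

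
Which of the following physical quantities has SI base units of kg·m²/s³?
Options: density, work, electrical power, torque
Checking the SI base units of each option:
  density (ρ = m/V): kg/m³  ✗
  work (W = Fd): kg·m²/s²  ✗
  electrical power (P = IV): kg·m²/s³  ✓ matches
  torque (τ = Fr): kg·m²/s²  ✗

Only electrical power has units kg·m²/s³.

Answer: electrical power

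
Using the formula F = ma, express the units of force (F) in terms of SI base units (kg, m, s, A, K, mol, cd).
Units of each symbol in F = ma:
  m (mass): kg
  a (acceleration): m/s²

Multiplying the contributions: [kg] · [m/s²]
Adding exponents of each base unit: kg: 1, m: 1, s: -2
SI base units of force: kg·m/s²

Answer: kg·m/s²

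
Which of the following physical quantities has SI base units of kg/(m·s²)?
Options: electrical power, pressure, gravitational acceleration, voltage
Checking the SI base units of each option:
  electrical power (P = IV): kg·m²/s³  ✗
  pressure (P = F/A): kg/(m·s²)  ✓ matches
  gravitational acceleration (g = GM/r²): m/s²  ✗
  voltage (V = IR): kg·m²/(s³·A)  ✗

Only pressure has units kg/(m·s²).

Answer: pressure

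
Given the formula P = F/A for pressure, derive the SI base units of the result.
Units of each symbol in P = F/A:
  F (force): kg·m/s²
  A (area): m²  → in the denominator, contributes 1/m²

Multiplying the contributions: [kg·m/s²] · [1/m²]
Adding exponents of each base unit: kg: 1, m: -1, s: -2
SI base units of pressure: kg/(m·s²)

Answer: kg/(m·s²)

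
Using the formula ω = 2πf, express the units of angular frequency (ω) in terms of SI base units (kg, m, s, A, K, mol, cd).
Units of each symbol in ω = 2πf:
  f (frequency): 1/s
  The factor 2π is dimensionless.

Multiplying the contributions: [1/s]
Adding exponents of each base unit: s: -1
SI base units of angular frequency: 1/s

Answer: 1/s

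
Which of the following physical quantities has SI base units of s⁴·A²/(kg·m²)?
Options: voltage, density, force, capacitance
Checking the SI base units of each option:
  voltage (V = IR): kg·m²/(s³·A)  ✗
  density (ρ = m/V): kg/m³  ✗
  force (F = ma): kg·m/s²  ✗
  capacitance (C = Q/V): s⁴·A²/(kg·m²)  ✓ matches

Only capacitance has units s⁴·A²/(kg·m²).

Answer: capacitance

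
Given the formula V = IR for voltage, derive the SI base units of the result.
Units of each symbol in V = IR:
  I (current): A
  R (resistance, in ohms): kg·m²/(s³·A²)

Multiplying the contributions: [A] · [kg·m²/(s³·A²)]
Adding exponents of each base unit: kg: 1, m: 2, s: -3, A: -1
SI base units of voltage: kg·m²/(s³·A)

Answer: kg·m²/(s³·A)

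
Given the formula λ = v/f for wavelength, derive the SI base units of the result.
Units of each symbol in λ = v/f:
  v (wave speed): m/s
  f (frequency): 1/s  → in the denominator, contributes s

Multiplying the contributions: [m/s] · [s]
Adding exponents of each base unit: m: 1
SI base units of wavelength: m

Answer: m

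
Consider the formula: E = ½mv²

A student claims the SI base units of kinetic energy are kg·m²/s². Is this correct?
Units of each symbol in E = ½mv²:
  m (mass): kg
  v (speed): m/s  → to the power 2, contributes m²/s²
  The factor ½ is dimensionless.

Multiplying the contributions: [kg] · [m²/s²]
Adding exponents of each base unit: kg: 1, m: 2, s: -2
SI base units of kinetic energy: kg·m²/s²

The claimed units kg·m²/s² match the derived units, so the claim is correct.

Answer: Yes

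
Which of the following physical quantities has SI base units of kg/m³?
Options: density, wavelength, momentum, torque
Checking the SI base units of each option:
  density (ρ = m/V): kg/m³  ✓ matches
  wavelength (λ = v/f): m  ✗
  momentum (p = mv): kg·m/s  ✗
  torque (τ = Fr): kg·m²/s²  ✗

Only density has units kg/m³.

Answer: density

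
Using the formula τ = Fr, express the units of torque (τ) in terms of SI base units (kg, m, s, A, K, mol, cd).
Units of each symbol in τ = Fr:
  F (force): kg·m/s²
  r (lever arm): m

Multiplying the contributions: [kg·m/s²] · [m]
Adding exponents of each base unit: kg: 1, m: 2, s: -2
SI base units of torque: kg·m²/s²

Answer: kg·m²/s²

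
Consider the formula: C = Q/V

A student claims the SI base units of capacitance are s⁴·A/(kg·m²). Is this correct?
Units of each symbol in C = Q/V:
  Q (charge, in coulombs): s·A
  V (voltage, in volts): kg·m²/(s³·A)  → in the denominator, contributes s³·A/(kg·m²)

Multiplying the contributions: [s·A] · [s³·A/(kg·m²)]
Adding exponents of each base unit: kg: -1, m: -2, s: 4, A: 2
SI base units of capacitance: s⁴·A²/(kg·m²)

The claimed units s⁴·A/(kg·m²) (exponents kg: -1, m: -2, s: 4, A: 1) do not match the derived units s⁴·A²/(kg·m²) (exponents kg: -1, m: -2, s: 4, A: 2), so the claim is incorrect.

Answer: No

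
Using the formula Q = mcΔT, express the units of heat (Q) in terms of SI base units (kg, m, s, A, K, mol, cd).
Units of each symbol in Q = mcΔT:
  m (mass): kg
  c (specific heat capacity, in J/(kg·K)): m²/(s²·K)
  ΔT (temperature change): K

Multiplying the contributions: [kg] · [m²/(s²·K)] · [K]
Adding exponents of each base unit: kg: 1, m: 2, s: -2
SI base units of heat: kg·m²/s²

Answer: kg·m²/s²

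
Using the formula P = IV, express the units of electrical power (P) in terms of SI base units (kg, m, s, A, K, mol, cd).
Units of each symbol in P = IV:
  I (current): A
  V (voltage, in volts): kg·m²/(s³·A)

Multiplying the contributions: [A] · [kg·m²/(s³·A)]
Adding exponents of each base unit: kg: 1, m: 2, s: -3
SI base units of electrical power: kg·m²/s³

Answer: kg·m²/s³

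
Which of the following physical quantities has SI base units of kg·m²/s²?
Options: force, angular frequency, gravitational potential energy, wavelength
Checking the SI base units of each option:
  force (F = ma): kg·m/s²  ✗
  angular frequency (ω = 2πf): 1/s  ✗
  gravitational potential energy (U = -GMm/r): kg·m²/s²  ✓ matches
  wavelength (λ = v/f): m  ✗

Only gravitational potential energy has units kg·m²/s².

Answer: gravitational potential energy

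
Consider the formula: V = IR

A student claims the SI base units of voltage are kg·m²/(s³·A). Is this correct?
Units of each symbol in V = IR:
  I (current): A
  R (resistance, in ohms): kg·m²/(s³·A²)

Multiplying the contributions: [A] · [kg·m²/(s³·A²)]
Adding exponents of each base unit: kg: 1, m: 2, s: -3, A: -1
SI base units of voltage: kg·m²/(s³·A)

The claimed units kg·m²/(s³·A) match the derived units, so the claim is correct.

Answer: Yes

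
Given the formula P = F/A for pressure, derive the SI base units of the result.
Units of each symbol in P = F/A:
  F (force): kg·m/s²
  A (area): m²  → in the denominator, contributes 1/m²

Multiplying the contributions: [kg·m/s²] · [1/m²]
Adding exponents of each base unit: kg: 1, m: -1, s: -2
SI base units of pressure: kg/(m·s²)

Answer: kg/(m·s²)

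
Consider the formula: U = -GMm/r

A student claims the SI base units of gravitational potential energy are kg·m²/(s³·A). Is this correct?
Units of each symbol in U = -GMm/r:
  G (gravitational constant): m³/(kg·s²)
  M (mass): kg
  m (mass): kg
  r (distance): m  → in the denominator, contributes 1/m
  The minus sign does not affect the units.

Multiplying the contributions: [m³/(kg·s²)] · [kg] · [kg] · [1/m]
Adding exponents of each base unit: kg: 1, m: 2, s: -2
SI base units of gravitational potential energy: kg·m²/s²

The claimed units kg·m²/(s³·A) (exponents kg: 1, m: 2, s: -3, A: -1) do not match the derived units kg·m²/s² (exponents kg: 1, m: 2, s: -2), so the claim is incorrect.

Answer: No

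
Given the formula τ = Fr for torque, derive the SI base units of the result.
Units of each symbol in τ = Fr:
  F (force): kg·m/s²
  r (lever arm): m

Multiplying the contributions: [kg·m/s²] · [m]
Adding exponents of each base unit: kg: 1, m: 2, s: -2
SI base units of torque: kg·m²/s²

Answer: kg·m²/s²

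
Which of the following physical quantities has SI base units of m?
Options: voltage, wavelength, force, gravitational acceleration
Checking the SI base units of each option:
  voltage (V = IR): kg·m²/(s³·A)  ✗
  wavelength (λ = v/f): m  ✓ matches
  force (F = ma): kg·m/s²  ✗
  gravitational acceleration (g = GM/r²): m/s²  ✗

Only wavelength has units m.

Answer: wavelength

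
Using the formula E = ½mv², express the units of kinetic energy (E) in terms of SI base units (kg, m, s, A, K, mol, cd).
Units of each symbol in E = ½mv²:
  m (mass): kg
  v (speed): m/s  → to the power 2, contributes m²/s²
  The factor ½ is dimensionless.

Multiplying the contributions: [kg] · [m²/s²]
Adding exponents of each base unit: kg: 1, m: 2, s: -2
SI base units of kinetic energy: kg·m²/s²

Answer: kg·m²/s²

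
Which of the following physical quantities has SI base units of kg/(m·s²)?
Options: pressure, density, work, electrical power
Checking the SI base units of each option:
  pressure (P = F/A): kg/(m·s²)  ✓ matches
  density (ρ = m/V): kg/m³  ✗
  work (W = Fd): kg·m²/s²  ✗
  electrical power (P = IV): kg·m²/s³  ✗

Only pressure has units kg/(m·s²).

Answer: pressure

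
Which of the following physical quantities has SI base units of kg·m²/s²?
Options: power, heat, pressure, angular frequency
Checking the SI base units of each option:
  power (P = W/t): kg·m²/s³  ✗
  heat (Q = mcΔT): kg·m²/s²  ✓ matches
  pressure (P = F/A): kg/(m·s²)  ✗
  angular frequency (ω = 2πf): 1/s  ✗

Only heat has units kg·m²/s².

Answer: heat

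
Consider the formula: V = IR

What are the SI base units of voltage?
Units of each symbol in V = IR:
  I (current): A
  R (resistance, in ohms): kg·m²/(s³·A²)

Multiplying the contributions: [A] · [kg·m²/(s³·A²)]
Adding exponents of each base unit: kg: 1, m: 2, s: -3, A: -1
SI base units of voltage: kg·m²/(s³·A)

Answer: kg·m²/(s³·A)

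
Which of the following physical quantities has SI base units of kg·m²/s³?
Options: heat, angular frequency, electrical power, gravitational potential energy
Checking the SI base units of each option:
  heat (Q = mcΔT): kg·m²/s²  ✗
  angular frequency (ω = 2πf): 1/s  ✗
  electrical power (P = IV): kg·m²/s³  ✓ matches
  gravitational potential energy (U = -GMm/r): kg·m²/s²  ✗

Only electrical power has units kg·m²/s³.

Answer: electrical power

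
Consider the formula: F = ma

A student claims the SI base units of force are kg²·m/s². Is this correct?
Units of each symbol in F = ma:
  m (mass): kg
  a (acceleration): m/s²

Multiplying the contributions: [kg] · [m/s²]
Adding exponents of each base unit: kg: 1, m: 1, s: -2
SI base units of force: kg·m/s²

The claimed units kg²·m/s² (exponents kg: 2, m: 1, s: -2) do not match the derived units kg·m/s² (exponents kg: 1, m: 1, s: -2), so the claim is incorrect.

Answer: No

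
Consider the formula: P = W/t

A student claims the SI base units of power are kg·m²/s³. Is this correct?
Units of each symbol in P = W/t:
  W (work): kg·m²/s²
  t (time): s  → in the denominator, contributes 1/s

Multiplying the contributions: [kg·m²/s²] · [1/s]
Adding exponents of each base unit: kg: 1, m: 2, s: -3
SI base units of power: kg·m²/s³

The claimed units kg·m²/s³ match the derived units, so the claim is correct.

Answer: Yes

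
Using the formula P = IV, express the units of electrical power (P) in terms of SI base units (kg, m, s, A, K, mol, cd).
Units of each symbol in P = IV:
  I (current): A
  V (voltage, in volts): kg·m²/(s³·A)

Multiplying the contributions: [A] · [kg·m²/(s³·A)]
Adding exponents of each base unit: kg: 1, m: 2, s: -3
SI base units of electrical power: kg·m²/s³

Answer: kg·m²/s³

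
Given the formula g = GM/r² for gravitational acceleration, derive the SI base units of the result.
Units of each symbol in g = GM/r²:
  G (gravitational constant): m³/(kg·s²)
  M (mass): kg
  r (distance): m  → to the power 2 in the denominator, contributes 1/m²

Multiplying the contributions: [m³/(kg·s²)] · [kg] · [1/m²]
Adding exponents of each base unit: m: 1, s: -2
SI base units of gravitational acceleration: m/s²

Answer: m/s²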